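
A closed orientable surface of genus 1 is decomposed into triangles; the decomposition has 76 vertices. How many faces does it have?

χ = 2 − 2·1 = 0, and every face is a triangle so 3F = 2E.
V − E + F = 0 with E = 3F/2 gives 76 − (3/2 − 1)·F = 0, so F = 152 and E = 228.

152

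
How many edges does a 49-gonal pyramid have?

98

A pyramid on an n-gon base has one n-gon and n triangles: V = 49 + 1 = 50, E = 2·49 = 98, F = 49 + 1 = 50.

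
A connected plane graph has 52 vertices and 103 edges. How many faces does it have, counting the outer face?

Euler's formula for a connected plane graph: V − E + F = 2, so F = 2 − 52 + 103 = 53.

53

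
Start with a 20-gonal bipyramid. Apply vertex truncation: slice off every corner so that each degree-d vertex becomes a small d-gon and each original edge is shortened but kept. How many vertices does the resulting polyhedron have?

The base solid has V = 22, E = 60, F = 40.
Truncation replaces each original edge-end by a new vertex, so V′ = 2E = 120.
Each original edge survives, and each old vertex of degree d contributes d new edges; summing degrees gives Σd = 2E, so E′ = E + 2E = 3E = 180.
Each original face survives and each original vertex becomes one new face: F′ = F + V = 62.

120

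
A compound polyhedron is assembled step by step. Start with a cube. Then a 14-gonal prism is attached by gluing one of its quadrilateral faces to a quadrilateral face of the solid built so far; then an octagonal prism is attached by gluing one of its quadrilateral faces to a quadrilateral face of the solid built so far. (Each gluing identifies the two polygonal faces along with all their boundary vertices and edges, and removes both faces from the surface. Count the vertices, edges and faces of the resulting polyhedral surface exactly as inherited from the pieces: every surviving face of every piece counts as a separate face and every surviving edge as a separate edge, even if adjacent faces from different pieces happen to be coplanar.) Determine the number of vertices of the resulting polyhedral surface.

44

A cube: V=8, E=12, F=6.
Attach a 14-gonal prism (V=28, E=42, F=16) along a 4-gon: merge 4 vertices and 4 edges, delete both glued faces → V=32, E=50, F=20.
Attach an octagonal prism (V=16, E=24, F=10) along a 4-gon: merge 4 vertices and 4 edges, delete both glued faces → V=44, E=70, F=28.
Check: V − E + F = 44 − 70 + 28 = 2.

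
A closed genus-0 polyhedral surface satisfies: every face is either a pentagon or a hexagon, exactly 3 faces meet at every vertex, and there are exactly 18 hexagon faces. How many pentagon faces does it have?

12

Let x be the number of pentagons; then F = 18 + x.
Edge–face incidences: 2E = 6·18 + 5·x = 108 + 5x.
Every vertex has degree 3, so 3V = 2E.
Euler: V − E + F = 2 ⇒ (2E)/3 − E + (18 + x) = 2.
Multiply by 6: 2·(2E) − 3·(2E) + 6·(18 + x) = 12, i.e. 108 + 6x − (108 + 5x) = 12.
Collecting terms: x = 12.
Then 2E = 108 + 5·12 = 168, so E = 84, V = 2E/3 = 56, F = 18 + 12 = 30.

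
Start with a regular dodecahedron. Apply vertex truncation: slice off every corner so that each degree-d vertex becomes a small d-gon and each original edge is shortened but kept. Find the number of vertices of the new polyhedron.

The base solid has V = 20, E = 30, F = 12.
Truncation replaces each original edge-end by a new vertex, so V′ = 2E = 60.
Each original edge survives, and each old vertex of degree d contributes d new edges; summing degrees gives Σd = 2E, so E′ = E + 2E = 3E = 90.
Each original face survives and each original vertex becomes one new face: F′ = F + V = 32.

60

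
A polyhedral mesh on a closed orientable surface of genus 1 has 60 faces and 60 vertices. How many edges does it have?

For a closed orientable surface of genus 1, χ = 2 − 2·1 = 0.
E = V + F − (0) = 60 + 60 − (0) = 120.

120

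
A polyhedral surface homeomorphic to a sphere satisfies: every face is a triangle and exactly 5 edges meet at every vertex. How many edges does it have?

30

Each face has 3 edges and each edge borders two faces, so 2E = 3F.
Each vertex has degree 5, so 5V = 2E and hence V = 3F/5.
Euler: V − E + F = 2 ⇒ (3F/5) − (3F/2) + F = 2.
Multiply by 10: (6 − 15 + 10)F = 20, i.e. 1F = 20.
So F = 20, E = 3·20/2 = 30, V = 3·20/5 = 12.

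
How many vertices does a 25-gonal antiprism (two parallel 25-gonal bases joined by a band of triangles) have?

50

An antiprism on an n-gon has two n-gon caps and 2n triangles: V = 2·25 = 50, E = 4·25 = 100, F = 2·25 + 2 = 52.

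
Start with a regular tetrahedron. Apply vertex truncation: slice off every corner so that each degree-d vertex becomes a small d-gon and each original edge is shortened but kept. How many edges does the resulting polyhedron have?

The base solid has V = 4, E = 6, F = 4.
Truncation replaces each original edge-end by a new vertex, so V′ = 2E = 12.
Each original edge survives, and each old vertex of degree d contributes d new edges; summing degrees gives Σd = 2E, so E′ = E + 2E = 3E = 18.
Each original face survives and each original vertex becomes one new face: F′ = F + V = 8.

18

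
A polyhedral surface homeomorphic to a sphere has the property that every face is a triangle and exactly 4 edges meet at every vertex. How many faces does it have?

Each face has 3 edges and each edge borders two faces, so 2E = 3F.
Each vertex has degree 4, so 4V = 2E and hence V = 3F/4.
Euler: V − E + F = 2 ⇒ (3F/4) − (3F/2) + F = 2.
Multiply by 8: (6 − 12 + 8)F = 16, i.e. 2F = 16.
So F = 8, E = 3·8/2 = 12, V = 3·8/4 = 6.

8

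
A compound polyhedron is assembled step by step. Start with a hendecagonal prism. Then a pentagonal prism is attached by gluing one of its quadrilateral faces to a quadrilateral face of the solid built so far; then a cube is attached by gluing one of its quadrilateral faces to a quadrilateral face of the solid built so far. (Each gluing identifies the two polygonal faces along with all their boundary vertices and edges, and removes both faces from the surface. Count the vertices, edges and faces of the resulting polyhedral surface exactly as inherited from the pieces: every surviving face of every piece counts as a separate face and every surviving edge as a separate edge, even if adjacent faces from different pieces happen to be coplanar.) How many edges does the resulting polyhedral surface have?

52

A hendecagonal prism: V=22, E=33, F=13.
Attach a pentagonal prism (V=10, E=15, F=7) along a 4-gon: merge 4 vertices and 4 edges, delete both glued faces → V=28, E=44, F=18.
Attach a cube (V=8, E=12, F=6) along a 4-gon: merge 4 vertices and 4 edges, delete both glued faces → V=32, E=52, F=22.
Check: V − E + F = 32 − 52 + 22 = 2.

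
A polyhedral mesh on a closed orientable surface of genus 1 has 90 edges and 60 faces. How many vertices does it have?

For a closed orientable surface of genus 1, χ = 2 − 2·1 = 0.
V = 0 + E − F = 0 + 90 − 60 = 30.

30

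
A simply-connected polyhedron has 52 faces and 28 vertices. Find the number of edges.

Here V − E + F = 2.
E = V + F − (2) = 28 + 52 − (2) = 78.

78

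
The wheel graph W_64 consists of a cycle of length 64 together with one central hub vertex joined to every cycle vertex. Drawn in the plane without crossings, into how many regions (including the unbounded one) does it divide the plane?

W_64 has V = 64 + 1 = 65 vertices and E = 2·64 = 128 edges.
By Euler's formula F = 2 − V + E = 2 − 65 + 128 = 65.

65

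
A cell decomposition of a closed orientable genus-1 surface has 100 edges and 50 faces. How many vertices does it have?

For a closed orientable surface of genus 1, χ = 2 − 2·1 = 0.
V = 0 + E − F = 0 + 100 − 50 = 50.

50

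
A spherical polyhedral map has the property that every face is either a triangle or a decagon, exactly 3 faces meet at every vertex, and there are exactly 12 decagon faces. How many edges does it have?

Let x be the number of triangles; then F = 12 + x.
Edge–face incidences: 2E = 10·12 + 3·x = 120 + 3x.
Every vertex has degree 3, so 3V = 2E.
Euler: V − E + F = 2 ⇒ (2E)/3 − E + (12 + x) = 2.
Multiply by 6: 2·(2E) − 3·(2E) + 6·(12 + x) = 12, i.e. 72 + 6x − (120 + 3x) = 12.
Collecting terms: 3x − 48 = 12, so 3x = 60, so x = 20.
Then 2E = 120 + 3·20 = 180, so E = 90, V = 2E/3 = 60, F = 12 + 20 = 32.

90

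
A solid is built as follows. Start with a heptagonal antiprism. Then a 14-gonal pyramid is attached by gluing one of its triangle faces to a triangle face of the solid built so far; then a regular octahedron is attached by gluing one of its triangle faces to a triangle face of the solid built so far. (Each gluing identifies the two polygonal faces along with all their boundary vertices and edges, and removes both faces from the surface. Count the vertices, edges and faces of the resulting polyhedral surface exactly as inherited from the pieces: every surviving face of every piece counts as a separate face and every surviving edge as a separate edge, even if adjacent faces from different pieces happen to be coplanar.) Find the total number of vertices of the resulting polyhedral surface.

A heptagonal antiprism: V=14, E=28, F=16.
Attach a 14-gonal pyramid (V=15, E=28, F=15) along a 3-gon: merge 3 vertices and 3 edges, delete both glued faces → V=26, E=53, F=29.
Attach a regular octahedron (V=6, E=12, F=8) along a 3-gon: merge 3 vertices and 3 edges, delete both glued faces → V=29, E=62, F=35.
Check: V − E + F = 29 − 62 + 35 = 2.

29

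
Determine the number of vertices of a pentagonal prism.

A prism on an n-gon has two n-gon bases and n rectangular sides: V = 2·5 = 10, E = 3·5 = 15, F = 5 + 2 = 7.
Check: V − E + F = 10 − 15 + 7 = 2.

10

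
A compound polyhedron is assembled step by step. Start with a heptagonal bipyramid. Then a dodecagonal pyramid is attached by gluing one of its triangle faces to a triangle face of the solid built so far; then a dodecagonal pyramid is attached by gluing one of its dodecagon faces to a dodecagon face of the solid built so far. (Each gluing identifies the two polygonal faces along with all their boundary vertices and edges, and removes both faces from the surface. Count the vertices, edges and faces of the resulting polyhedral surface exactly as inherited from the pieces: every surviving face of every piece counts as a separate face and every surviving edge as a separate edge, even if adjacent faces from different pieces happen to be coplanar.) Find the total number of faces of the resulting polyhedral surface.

36

A heptagonal bipyramid: V=9, E=21, F=14.
Attach a dodecagonal pyramid (V=13, E=24, F=13) along a 3-gon: merge 3 vertices and 3 edges, delete both glued faces → V=19, E=42, F=25.
Attach a dodecagonal pyramid (V=13, E=24, F=13) along a 12-gon: merge 12 vertices and 12 edges, delete both glued faces → V=20, E=54, F=36.
Check: V − E + F = 20 − 54 + 36 = 2.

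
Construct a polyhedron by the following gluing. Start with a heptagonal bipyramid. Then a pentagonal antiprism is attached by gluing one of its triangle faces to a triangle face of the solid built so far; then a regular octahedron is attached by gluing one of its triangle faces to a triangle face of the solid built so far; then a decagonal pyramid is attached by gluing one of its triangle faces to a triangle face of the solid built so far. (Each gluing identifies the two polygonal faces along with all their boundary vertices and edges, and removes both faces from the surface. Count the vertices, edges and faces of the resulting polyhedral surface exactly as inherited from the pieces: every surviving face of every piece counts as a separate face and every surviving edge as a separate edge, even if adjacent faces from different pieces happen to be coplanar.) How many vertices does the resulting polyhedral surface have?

A heptagonal bipyramid: V=9, E=21, F=14.
Attach a pentagonal antiprism (V=10, E=20, F=12) along a 3-gon: merge 3 vertices and 3 edges, delete both glued faces → V=16, E=38, F=24.
Attach a regular octahedron (V=6, E=12, F=8) along a 3-gon: merge 3 vertices and 3 edges, delete both glued faces → V=19, E=47, F=30.
Attach a decagonal pyramid (V=11, E=20, F=11) along a 3-gon: merge 3 vertices and 3 edges, delete both glued faces → V=27, E=64, F=39.
Check: V − E + F = 27 − 64 + 39 = 2.

27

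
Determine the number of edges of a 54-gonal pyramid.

108

A pyramid on an n-gon base has one n-gon and n triangles: V = 54 + 1 = 55, E = 2·54 = 108, F = 54 + 1 = 55.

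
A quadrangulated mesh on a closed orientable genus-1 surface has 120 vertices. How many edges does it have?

240

χ = 2 − 2·1 = 0, and every face is a square so 4F = 2E.
V − E + F = 0 with E = 4F/2 gives 120 − (4/2 − 1)·F = 0, so F = 120 and E = 240.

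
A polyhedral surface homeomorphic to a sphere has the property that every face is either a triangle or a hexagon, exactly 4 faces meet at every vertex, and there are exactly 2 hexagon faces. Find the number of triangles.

12

Let x be the number of triangles; then F = 2 + x.
Edge–face incidences: 2E = 6·2 + 3·x = 12 + 3x.
Every vertex has degree 4, so 4V = 2E.
Euler: V − E + F = 2 ⇒ (2E)/4 − E + (2 + x) = 2.
Multiply by 8: 2·(2E) − 4·(2E) + 8·(2 + x) = 16, i.e. 16 + 8x − 2·(12 + 3x) = 16.
Collecting terms: 2x − 8 = 16, so 2x = 24, so x = 12.
Then 2E = 12 + 3·12 = 48, so E = 24, V = 2E/4 = 12, F = 2 + 12 = 14.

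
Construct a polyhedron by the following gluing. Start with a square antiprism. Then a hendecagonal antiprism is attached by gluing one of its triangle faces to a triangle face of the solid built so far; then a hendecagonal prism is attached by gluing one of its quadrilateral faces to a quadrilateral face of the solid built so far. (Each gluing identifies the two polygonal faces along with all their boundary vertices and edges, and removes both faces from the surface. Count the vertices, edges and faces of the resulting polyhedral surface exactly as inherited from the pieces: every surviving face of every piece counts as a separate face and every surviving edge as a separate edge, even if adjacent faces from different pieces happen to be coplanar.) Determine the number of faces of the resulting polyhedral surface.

43

A square antiprism: V=8, E=16, F=10.
Attach a hendecagonal antiprism (V=22, E=44, F=24) along a 3-gon: merge 3 vertices and 3 edges, delete both glued faces → V=27, E=57, F=32.
Attach a hendecagonal prism (V=22, E=33, F=13) along a 4-gon: merge 4 vertices and 4 edges, delete both glued faces → V=45, E=86, F=43.
Check: V − E + F = 45 − 86 + 43 = 2.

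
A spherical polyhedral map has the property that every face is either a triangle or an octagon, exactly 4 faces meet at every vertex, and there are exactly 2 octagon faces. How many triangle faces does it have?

16

Let x be the number of triangles; then F = 2 + x.
Edge–face incidences: 2E = 8·2 + 3·x = 16 + 3x.
Every vertex has degree 4, so 4V = 2E.
Euler: V − E + F = 2 ⇒ (2E)/4 − E + (2 + x) = 2.
Multiply by 8: 2·(2E) − 4·(2E) + 8·(2 + x) = 16, i.e. 16 + 8x − 2·(16 + 3x) = 16.
Collecting terms: 2x − 16 = 16, so 2x = 32, so x = 16.
Then 2E = 16 + 3·16 = 64, so E = 32, V = 2E/4 = 16, F = 2 + 16 = 18.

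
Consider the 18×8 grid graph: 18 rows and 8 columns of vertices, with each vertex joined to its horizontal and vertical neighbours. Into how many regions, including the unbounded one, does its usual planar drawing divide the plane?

The grid has V = 18·8 = 144 vertices and E = 18·7 + 8·17 = 262 edges.
F = 2 − V + E = 2 − 144 + 262 = 120.

120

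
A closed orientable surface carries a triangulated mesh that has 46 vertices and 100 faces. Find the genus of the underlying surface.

3

Every face is a triangle, so 2E = 3·100 = 300, giving E = 150.
χ = V − E + F = 46 − 150 + 100 = -4.
For a closed orientable surface χ = 2 − 2g, so g = (2 − (-4))/2 = 3.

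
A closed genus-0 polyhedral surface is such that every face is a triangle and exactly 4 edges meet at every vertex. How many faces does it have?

8

Each face has 3 edges and each edge borders two faces, so 2E = 3F.
Each vertex has degree 4, so 4V = 2E and hence V = 3F/4.
Euler: V − E + F = 2 ⇒ (3F/4) − (3F/2) + F = 2.
Multiply by 8: (6 − 12 + 8)F = 16, i.e. 2F = 16.
So F = 8, E = 3·8/2 = 12, V = 3·8/4 = 6.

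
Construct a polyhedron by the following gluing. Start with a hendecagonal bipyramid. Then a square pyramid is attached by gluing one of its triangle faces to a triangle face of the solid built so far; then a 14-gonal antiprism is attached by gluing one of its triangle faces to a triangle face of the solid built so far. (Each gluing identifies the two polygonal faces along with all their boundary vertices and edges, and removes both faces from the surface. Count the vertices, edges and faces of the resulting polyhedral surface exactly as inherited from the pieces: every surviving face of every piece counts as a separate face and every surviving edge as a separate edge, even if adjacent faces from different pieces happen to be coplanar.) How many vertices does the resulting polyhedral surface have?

40

A hendecagonal bipyramid: V=13, E=33, F=22.
Attach a square pyramid (V=5, E=8, F=5) along a 3-gon: merge 3 vertices and 3 edges, delete both glued faces → V=15, E=38, F=25.
Attach a 14-gonal antiprism (V=28, E=56, F=30) along a 3-gon: merge 3 vertices and 3 edges, delete both glued faces → V=40, E=91, F=53.
Check: V − E + F = 40 − 91 + 53 = 2.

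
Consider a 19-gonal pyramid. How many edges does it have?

38

A pyramid on an n-gon base has one n-gon and n triangles: V = 19 + 1 = 20, E = 2·19 = 38, F = 19 + 1 = 20.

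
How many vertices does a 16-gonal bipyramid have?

18

A bipyramid over an n-gon has 2n triangular faces and n + 2 vertices: V = 16 + 2 = 18, E = 3·16 = 48, F = 2·16 = 32.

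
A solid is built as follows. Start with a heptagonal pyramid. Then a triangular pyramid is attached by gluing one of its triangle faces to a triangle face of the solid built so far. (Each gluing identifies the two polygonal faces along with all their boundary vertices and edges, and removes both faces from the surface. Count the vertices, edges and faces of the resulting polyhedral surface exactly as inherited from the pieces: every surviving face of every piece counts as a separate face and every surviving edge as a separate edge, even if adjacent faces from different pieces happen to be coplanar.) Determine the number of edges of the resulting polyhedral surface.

17

A heptagonal pyramid: V=8, E=14, F=8.
Attach a triangular pyramid (V=4, E=6, F=4) along a 3-gon: merge 3 vertices and 3 edges, delete both glued faces → V=9, E=17, F=10.
Check: V − E + F = 9 − 17 + 10 = 2.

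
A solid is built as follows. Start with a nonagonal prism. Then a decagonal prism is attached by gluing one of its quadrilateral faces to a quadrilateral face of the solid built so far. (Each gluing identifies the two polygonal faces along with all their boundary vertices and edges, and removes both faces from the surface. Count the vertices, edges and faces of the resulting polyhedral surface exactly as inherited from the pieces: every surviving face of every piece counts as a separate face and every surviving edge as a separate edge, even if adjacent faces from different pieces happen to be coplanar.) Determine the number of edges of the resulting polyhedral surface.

53

A nonagonal prism: V=18, E=27, F=11.
Attach a decagonal prism (V=20, E=30, F=12) along a 4-gon: merge 4 vertices and 4 edges, delete both glued faces → V=34, E=53, F=21.
Check: V − E + F = 34 − 53 + 21 = 2.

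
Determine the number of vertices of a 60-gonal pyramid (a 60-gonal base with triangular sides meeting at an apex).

61

A pyramid on an n-gon base has one n-gon and n triangles: V = 60 + 1 = 61, E = 2·60 = 120, F = 60 + 1 = 61.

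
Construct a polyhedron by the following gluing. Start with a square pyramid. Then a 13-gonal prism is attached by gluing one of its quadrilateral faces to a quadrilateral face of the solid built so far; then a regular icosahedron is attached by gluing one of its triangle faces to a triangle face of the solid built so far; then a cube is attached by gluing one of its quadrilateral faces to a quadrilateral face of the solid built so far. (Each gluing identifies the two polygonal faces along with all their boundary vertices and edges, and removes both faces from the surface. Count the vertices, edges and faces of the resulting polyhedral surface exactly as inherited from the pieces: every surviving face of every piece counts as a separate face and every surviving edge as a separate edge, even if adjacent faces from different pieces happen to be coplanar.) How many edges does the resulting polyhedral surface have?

A square pyramid: V=5, E=8, F=5.
Attach a 13-gonal prism (V=26, E=39, F=15) along a 4-gon: merge 4 vertices and 4 edges, delete both glued faces → V=27, E=43, F=18.
Attach a regular icosahedron (V=12, E=30, F=20) along a 3-gon: merge 3 vertices and 3 edges, delete both glued faces → V=36, E=70, F=36.
Attach a cube (V=8, E=12, F=6) along a 4-gon: merge 4 vertices and 4 edges, delete both glued faces → V=40, E=78, F=40.
Check: V − E + F = 40 − 78 + 40 = 2.

78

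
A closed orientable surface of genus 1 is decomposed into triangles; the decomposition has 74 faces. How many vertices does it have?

37

χ = 2 − 2·1 = 0, and every face is a triangle so 3F = 2E.
E = 3·74/2 = 111. Then V = 0 + E − F = 0 + 111 − 74 = 37.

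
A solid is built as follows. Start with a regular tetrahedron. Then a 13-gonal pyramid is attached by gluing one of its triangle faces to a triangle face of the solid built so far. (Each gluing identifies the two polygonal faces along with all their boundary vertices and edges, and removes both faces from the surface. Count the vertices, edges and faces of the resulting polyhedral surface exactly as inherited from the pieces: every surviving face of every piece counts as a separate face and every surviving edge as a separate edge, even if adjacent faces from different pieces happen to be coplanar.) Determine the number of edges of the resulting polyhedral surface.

A regular tetrahedron: V=4, E=6, F=4.
Attach a 13-gonal pyramid (V=14, E=26, F=14) along a 3-gon: merge 3 vertices and 3 edges, delete both glued faces → V=15, E=29, F=16.
Check: V − E + F = 15 − 29 + 16 = 2.

29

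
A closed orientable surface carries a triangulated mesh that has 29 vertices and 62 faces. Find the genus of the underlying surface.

2

Every face is a triangle, so 2E = 3·62 = 186, giving E = 93.
χ = V − E + F = 29 − 93 + 62 = -2.
For a closed orientable surface χ = 2 − 2g, so g = (2 − (-2))/2 = 2.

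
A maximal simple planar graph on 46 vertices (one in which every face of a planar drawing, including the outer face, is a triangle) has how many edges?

In a plane triangulation 3F = 2E and V − E + F = 2, so E = 3V − 6 = 3·46 − 6 = 132.

132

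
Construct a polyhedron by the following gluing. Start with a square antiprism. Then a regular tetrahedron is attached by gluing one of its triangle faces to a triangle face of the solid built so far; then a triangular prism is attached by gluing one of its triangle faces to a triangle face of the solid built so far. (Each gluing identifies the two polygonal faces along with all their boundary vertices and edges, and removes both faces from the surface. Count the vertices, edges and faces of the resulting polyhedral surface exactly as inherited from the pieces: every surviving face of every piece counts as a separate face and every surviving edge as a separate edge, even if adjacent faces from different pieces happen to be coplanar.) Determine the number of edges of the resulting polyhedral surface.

25

A square antiprism: V=8, E=16, F=10.
Attach a regular tetrahedron (V=4, E=6, F=4) along a 3-gon: merge 3 vertices and 3 edges, delete both glued faces → V=9, E=19, F=12.
Attach a triangular prism (V=6, E=9, F=5) along a 3-gon: merge 3 vertices and 3 edges, delete both glued faces → V=12, E=25, F=15.
Check: V − E + F = 12 − 25 + 15 = 2.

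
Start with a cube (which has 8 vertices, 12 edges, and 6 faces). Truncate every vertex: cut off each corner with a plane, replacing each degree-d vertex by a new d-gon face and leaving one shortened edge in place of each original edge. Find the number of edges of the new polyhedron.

36

Truncation replaces each original edge-end by a new vertex, so V′ = 2E = 24.
Each original edge survives, and each old vertex of degree d contributes d new edges; summing degrees gives Σd = 2E, so E′ = E + 2E = 3E = 36.
Each original face survives and each original vertex becomes one new face: F′ = F + V = 14.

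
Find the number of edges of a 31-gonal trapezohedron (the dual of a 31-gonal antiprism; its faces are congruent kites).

The n-trapezohedron (dual of the n-antiprism) has V = 2·31 + 2 = 64, E = 4·31 = 124, F = 2·31 = 62.

124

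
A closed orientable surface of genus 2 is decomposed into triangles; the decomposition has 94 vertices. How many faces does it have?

χ = 2 − 2·2 = -2, and every face is a triangle so 3F = 2E.
V − E + F = -2 with E = 3F/2 gives 94 − (3/2 − 1)·F = -2, so F = 192 and E = 288.

192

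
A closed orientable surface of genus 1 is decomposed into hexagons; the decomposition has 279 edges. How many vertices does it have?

χ = 2 − 2·1 = 0, and every face is a hexagon so 6F = 2E.
F = 2E/6 = 93. Then V = 0 + E − F = 0 + 279 − 93 = 186.

186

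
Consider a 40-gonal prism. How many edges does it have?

120

A prism on an n-gon has two n-gon bases and n rectangular sides: V = 2·40 = 80, E = 3·40 = 120, F = 40 + 2 = 42.
Check: V − E + F = 80 − 120 + 42 = 2.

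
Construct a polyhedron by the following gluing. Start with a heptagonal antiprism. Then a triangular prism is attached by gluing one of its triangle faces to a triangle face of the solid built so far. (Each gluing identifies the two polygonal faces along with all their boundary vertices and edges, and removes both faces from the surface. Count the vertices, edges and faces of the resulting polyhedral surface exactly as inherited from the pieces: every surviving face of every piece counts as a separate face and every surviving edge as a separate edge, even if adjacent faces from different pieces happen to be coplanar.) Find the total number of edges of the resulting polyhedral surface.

34

A heptagonal antiprism: V=14, E=28, F=16.
Attach a triangular prism (V=6, E=9, F=5) along a 3-gon: merge 3 vertices and 3 edges, delete both glued faces → V=17, E=34, F=19.
Check: V − E + F = 17 − 34 + 19 = 2.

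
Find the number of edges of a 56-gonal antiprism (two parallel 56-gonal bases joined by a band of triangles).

224

An antiprism on an n-gon has two n-gon caps and 2n triangles: V = 2·56 = 112, E = 4·56 = 224, F = 2·56 + 2 = 114.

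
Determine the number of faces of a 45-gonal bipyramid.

90

A bipyramid over an n-gon has 2n triangular faces and n + 2 vertices: V = 45 + 2 = 47, E = 3·45 = 135, F = 2·45 = 90.
Check: V − E + F = 47 − 135 + 90 = 2.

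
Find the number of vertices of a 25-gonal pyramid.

A pyramid on an n-gon base has one n-gon and n triangles: V = 25 + 1 = 26, E = 2·25 = 50, F = 25 + 1 = 26.
Check: V − E + F = 26 − 50 + 26 = 2.

26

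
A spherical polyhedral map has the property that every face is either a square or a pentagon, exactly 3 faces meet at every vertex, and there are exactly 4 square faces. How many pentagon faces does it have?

4

Let x be the number of pentagons; then F = 4 + x.
Edge–face incidences: 2E = 4·4 + 5·x = 16 + 5x.
Every vertex has degree 3, so 3V = 2E.
Euler: V − E + F = 2 ⇒ (2E)/3 − E + (4 + x) = 2.
Multiply by 6: 2·(2E) − 3·(2E) + 6·(4 + x) = 12, i.e. 24 + 6x − (16 + 5x) = 12.
Collecting terms: x + 8 = 12, so x = 4.
Then 2E = 16 + 5·4 = 36, so E = 18, V = 2E/3 = 12, F = 4 + 4 = 8.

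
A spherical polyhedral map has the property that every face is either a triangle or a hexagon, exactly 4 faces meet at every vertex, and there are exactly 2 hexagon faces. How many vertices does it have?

Let x be the number of triangles; then F = 2 + x.
Edge–face incidences: 2E = 6·2 + 3·x = 12 + 3x.
Every vertex has degree 4, so 4V = 2E.
Euler: V − E + F = 2 ⇒ (2E)/4 − E + (2 + x) = 2.
Multiply by 8: 2·(2E) − 4·(2E) + 8·(2 + x) = 16, i.e. 16 + 8x − 2·(12 + 3x) = 16.
Collecting terms: 2x − 8 = 16, so 2x = 24, so x = 12.
Then 2E = 12 + 3·12 = 48, so E = 24, V = 2E/4 = 12, F = 2 + 12 = 14.

12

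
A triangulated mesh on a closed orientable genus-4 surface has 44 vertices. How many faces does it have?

100

χ = 2 − 2·4 = -6, and every face is a triangle so 3F = 2E.
V − E + F = -6 with E = 3F/2 gives 44 − (3/2 − 1)·F = -6, so F = 100 and E = 150.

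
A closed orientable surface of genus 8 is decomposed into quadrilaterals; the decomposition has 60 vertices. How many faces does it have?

74

χ = 2 − 2·8 = -14, and every face is a square so 4F = 2E.
V − E + F = -14 with E = 4F/2 gives 60 − (4/2 − 1)·F = -14, so F = 74 and E = 148.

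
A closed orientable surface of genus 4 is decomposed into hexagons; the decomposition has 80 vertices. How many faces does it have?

43

χ = 2 − 2·4 = -6, and every face is a hexagon so 6F = 2E.
V − E + F = -6 with E = 6F/2 gives 80 − (6/2 − 1)·F = -6, so F = 43 and E = 129.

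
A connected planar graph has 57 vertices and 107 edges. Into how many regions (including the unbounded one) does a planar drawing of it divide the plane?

Euler's formula for a connected plane graph: V − E + F = 2, so F = 2 − 57 + 107 = 52.

52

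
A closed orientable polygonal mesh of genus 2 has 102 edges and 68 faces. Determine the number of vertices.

For a closed orientable surface of genus 2, χ = 2 − 2·2 = -2.
V = -2 + E − F = -2 + 102 − 68 = 32.

32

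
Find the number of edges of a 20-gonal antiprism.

An antiprism on an n-gon has two n-gon caps and 2n triangles: V = 2·20 = 40, E = 4·20 = 80, F = 2·20 + 2 = 42.

80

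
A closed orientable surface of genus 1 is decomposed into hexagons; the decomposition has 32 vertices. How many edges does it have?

48

χ = 2 − 2·1 = 0, and every face is a hexagon so 6F = 2E.
V − E + F = 0 with E = 6F/2 gives 32 − (6/2 − 1)·F = 0, so F = 16 and E = 48.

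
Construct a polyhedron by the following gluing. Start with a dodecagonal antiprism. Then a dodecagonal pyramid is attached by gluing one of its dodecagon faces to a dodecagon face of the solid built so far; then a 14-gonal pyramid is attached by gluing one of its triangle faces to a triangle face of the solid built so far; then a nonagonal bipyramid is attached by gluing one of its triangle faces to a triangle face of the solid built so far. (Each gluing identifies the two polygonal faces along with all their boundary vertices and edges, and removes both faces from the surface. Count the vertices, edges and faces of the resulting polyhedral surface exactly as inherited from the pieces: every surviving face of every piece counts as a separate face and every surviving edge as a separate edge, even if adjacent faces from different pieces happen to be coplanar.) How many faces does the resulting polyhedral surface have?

A dodecagonal antiprism: V=24, E=48, F=26.
Attach a dodecagonal pyramid (V=13, E=24, F=13) along a 12-gon: merge 12 vertices and 12 edges, delete both glued faces → V=25, E=60, F=37.
Attach a 14-gonal pyramid (V=15, E=28, F=15) along a 3-gon: merge 3 vertices and 3 edges, delete both glued faces → V=37, E=85, F=50.
Attach a nonagonal bipyramid (V=11, E=27, F=18) along a 3-gon: merge 3 vertices and 3 edges, delete both glued faces → V=45, E=109, F=66.
Check: V − E + F = 45 − 109 + 66 = 2.

66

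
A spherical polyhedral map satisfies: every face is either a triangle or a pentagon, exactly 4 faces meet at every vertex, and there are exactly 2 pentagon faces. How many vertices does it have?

Let x be the number of triangles; then F = 2 + x.
Edge–face incidences: 2E = 5·2 + 3·x = 10 + 3x.
Every vertex has degree 4, so 4V = 2E.
Euler: V − E + F = 2 ⇒ (2E)/4 − E + (2 + x) = 2.
Multiply by 8: 2·(2E) − 4·(2E) + 8·(2 + x) = 16, i.e. 16 + 8x − 2·(10 + 3x) = 16.
Collecting terms: 2x − 4 = 16, so 2x = 20, so x = 10.
Then 2E = 10 + 3·10 = 40, so E = 20, V = 2E/4 = 10, F = 2 + 10 = 12.

10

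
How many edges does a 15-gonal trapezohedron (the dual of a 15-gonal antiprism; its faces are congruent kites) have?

60

The n-trapezohedron (dual of the n-antiprism) has V = 2·15 + 2 = 32, E = 4·15 = 60, F = 2·15 = 30.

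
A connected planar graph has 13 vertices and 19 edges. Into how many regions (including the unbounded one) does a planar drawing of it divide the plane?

Euler's formula for a connected plane graph: V − E + F = 2, so F = 2 − 13 + 19 = 8.

8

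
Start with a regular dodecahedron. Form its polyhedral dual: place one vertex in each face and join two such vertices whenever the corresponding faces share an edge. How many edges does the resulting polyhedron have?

30

The base solid has V = 20, E = 30, F = 12.
The dual swaps V and F and preserves E: V′ = F = 12, E′ = E = 30, F′ = V = 20.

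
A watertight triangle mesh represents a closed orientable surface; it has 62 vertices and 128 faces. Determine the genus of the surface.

2

Every face is a triangle, so 2E = 3·128 = 384, giving E = 192.
χ = V − E + F = 62 − 192 + 128 = -2.
For a closed orientable surface χ = 2 − 2g, so g = (2 − (-2))/2 = 2.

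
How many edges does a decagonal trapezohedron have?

40

The n-trapezohedron (dual of the n-antiprism) has V = 2·10 + 2 = 22, E = 4·10 = 40, F = 2·10 = 20.
Check: V − E + F = 22 − 40 + 20 = 2.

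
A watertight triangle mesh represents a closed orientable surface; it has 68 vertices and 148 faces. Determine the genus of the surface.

4

Every face is a triangle, so 2E = 3·148 = 444, giving E = 222.
χ = V − E + F = 68 − 222 + 148 = -6.
For a closed orientable surface χ = 2 − 2g, so g = (2 − (-6))/2 = 4.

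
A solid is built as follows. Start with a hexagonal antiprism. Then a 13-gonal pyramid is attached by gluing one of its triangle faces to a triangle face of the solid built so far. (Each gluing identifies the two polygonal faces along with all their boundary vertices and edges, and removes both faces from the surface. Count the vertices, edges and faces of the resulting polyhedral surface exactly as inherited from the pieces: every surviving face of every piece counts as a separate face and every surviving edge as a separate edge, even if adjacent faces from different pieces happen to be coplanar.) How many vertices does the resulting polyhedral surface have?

23

A hexagonal antiprism: V=12, E=24, F=14.
Attach a 13-gonal pyramid (V=14, E=26, F=14) along a 3-gon: merge 3 vertices and 3 edges, delete both glued faces → V=23, E=47, F=26.
Check: V − E + F = 23 − 47 + 26 = 2.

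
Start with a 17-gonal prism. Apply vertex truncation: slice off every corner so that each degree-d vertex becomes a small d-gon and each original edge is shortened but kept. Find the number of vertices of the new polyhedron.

The base solid has V = 34, E = 51, F = 19.
Truncation replaces each original edge-end by a new vertex, so V′ = 2E = 102.
Each original edge survives, and each old vertex of degree d contributes d new edges; summing degrees gives Σd = 2E, so E′ = E + 2E = 3E = 153.
Each original face survives and each original vertex becomes one new face: F′ = F + V = 53.

102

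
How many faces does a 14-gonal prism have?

16

A prism on an n-gon has two n-gon bases and n rectangular sides: V = 2·14 = 28, E = 3·14 = 42, F = 14 + 2 = 16.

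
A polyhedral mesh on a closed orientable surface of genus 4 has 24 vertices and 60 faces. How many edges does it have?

For a closed orientable surface of genus 4, χ = 2 − 2·4 = -6.
E = V + F − (-6) = 24 + 60 − (-6) = 90.

90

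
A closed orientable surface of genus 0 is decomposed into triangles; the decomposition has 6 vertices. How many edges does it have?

χ = 2 − 2·0 = 2, and every face is a triangle so 3F = 2E.
V − E + F = 2 with E = 3F/2 gives 6 − (3/2 − 1)·F = 2, so F = 8 and E = 12.

12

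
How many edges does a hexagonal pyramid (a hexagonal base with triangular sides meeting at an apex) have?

A pyramid on an n-gon base has one n-gon and n triangles: V = 6 + 1 = 7, E = 2·6 = 12, F = 6 + 1 = 7.

12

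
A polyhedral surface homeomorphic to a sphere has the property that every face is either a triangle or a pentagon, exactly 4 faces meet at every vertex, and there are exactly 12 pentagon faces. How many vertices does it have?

Let x be the number of triangles; then F = 12 + x.
Edge–face incidences: 2E = 5·12 + 3·x = 60 + 3x.
Every vertex has degree 4, so 4V = 2E.
Euler: V − E + F = 2 ⇒ (2E)/4 − E + (12 + x) = 2.
Multiply by 8: 2·(2E) − 4·(2E) + 8·(12 + x) = 16, i.e. 96 + 8x − 2·(60 + 3x) = 16.
Collecting terms: 2x − 24 = 16, so 2x = 40, so x = 20.
Then 2E = 60 + 3·20 = 120, so E = 60, V = 2E/4 = 30, F = 12 + 20 = 32.

30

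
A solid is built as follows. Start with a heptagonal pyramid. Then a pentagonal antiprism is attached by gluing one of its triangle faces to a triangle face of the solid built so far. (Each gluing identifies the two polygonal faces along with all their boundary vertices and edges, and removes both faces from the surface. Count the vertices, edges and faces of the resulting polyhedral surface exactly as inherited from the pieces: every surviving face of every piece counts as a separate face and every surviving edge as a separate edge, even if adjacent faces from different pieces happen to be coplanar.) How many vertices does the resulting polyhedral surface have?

15

A heptagonal pyramid: V=8, E=14, F=8.
Attach a pentagonal antiprism (V=10, E=20, F=12) along a 3-gon: merge 3 vertices and 3 edges, delete both glued faces → V=15, E=31, F=18.
Check: V − E + F = 15 − 31 + 18 = 2.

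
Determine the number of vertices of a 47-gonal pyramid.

48

A pyramid on an n-gon base has one n-gon and n triangles: V = 47 + 1 = 48, E = 2·47 = 94, F = 47 + 1 = 48.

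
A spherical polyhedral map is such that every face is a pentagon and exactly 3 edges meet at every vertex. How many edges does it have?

Each face has 5 edges and each edge borders two faces, so 2E = 5F.
Each vertex has degree 3, so 3V = 2E and hence V = 5F/3.
Euler: V − E + F = 2 ⇒ (5F/3) − (5F/2) + F = 2.
Multiply by 6: (10 − 15 + 6)F = 12, i.e. 1F = 12.
So F = 12, E = 5·12/2 = 30, V = 5·12/3 = 20.

30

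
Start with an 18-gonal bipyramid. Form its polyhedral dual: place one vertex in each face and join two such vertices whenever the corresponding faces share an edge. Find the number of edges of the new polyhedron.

The base solid has V = 20, E = 54, F = 36.
The dual swaps V and F and preserves E: V′ = F = 36, E′ = E = 54, F′ = V = 20.

54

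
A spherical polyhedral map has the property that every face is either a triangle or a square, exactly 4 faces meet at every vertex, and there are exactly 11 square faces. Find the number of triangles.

8

Let x be the number of triangles; then F = 11 + x.
Edge–face incidences: 2E = 4·11 + 3·x = 44 + 3x.
Every vertex has degree 4, so 4V = 2E.
Euler: V − E + F = 2 ⇒ (2E)/4 − E + (11 + x) = 2.
Multiply by 8: 2·(2E) − 4·(2E) + 8·(11 + x) = 16, i.e. 88 + 8x − 2·(44 + 3x) = 16.
Collecting terms: 2x = 16, so x = 8.
Then 2E = 44 + 3·8 = 68, so E = 34, V = 2E/4 = 17, F = 11 + 8 = 19.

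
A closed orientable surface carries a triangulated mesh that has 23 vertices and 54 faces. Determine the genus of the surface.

Every face is a triangle, so 2E = 3·54 = 162, giving E = 81.
χ = V − E + F = 23 − 81 + 54 = -4.
For a closed orientable surface χ = 2 − 2g, so g = (2 − (-4))/2 = 3.

3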